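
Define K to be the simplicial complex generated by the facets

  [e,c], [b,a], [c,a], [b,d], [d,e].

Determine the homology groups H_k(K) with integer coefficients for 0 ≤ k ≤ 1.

H_0 ≅ Z,  H_1 ≅ Z.

Fix the vertex order a < b < c < d < e and write every simplex with vertices in increasing order. Then dim K = 1 and the simplices of K are:

  0-simplices (5): a, b, c, d, e
  1-simplices (5): ab, ac, bd, ce, de

so the chain groups are C_0 ≅ Z^5, C_1 ≅ Z^5.

Boundary ∂_1: C_1 → C_0 is given by ∂[p,q] = [q] − [p]. For instance
  ∂ce = e − c.
As a 5×5 matrix over Z this has rank 4, with invariant factors (1,1,1,1).

Reading off H_k = ker ∂_k / im ∂_{k+1}:

  H_0: rank C_0 − rank ∂_1 = 5 − 4 = 1, and the invariant factors of ∂_1 are all 1, so H_0 = Z.
  H_1: rank ker ∂_1 − rank ∂_2 = (5 − 4) − 0 = 1, and there is no ∂_2, so H_1 = Z.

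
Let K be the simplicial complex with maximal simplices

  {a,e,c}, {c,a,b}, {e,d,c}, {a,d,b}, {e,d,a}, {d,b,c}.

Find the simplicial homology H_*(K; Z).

H_0 ≅ Z,  H_1 = 0,  H_2 ≅ Z.

K has 5 vertices, 9 edges, 6 triangles.
rank ∂_0 = 0, rank ∂_1 = 4 ⇒ b_0 = 5 − 0 − 4 = 1; all invariant factors of ∂_1 are 1 so no torsion. So H_0 = Z.
rank ∂_1 = 4, rank ∂_2 = 5 ⇒ b_1 = 9 − 4 − 5 = 0; all invariant factors of ∂_2 are 1 so no torsion. So H_1 = 0.
rank ∂_2 = 5, rank ∂_3 = 0 ⇒ b_2 = 6 − 5 − 0 = 1. So H_2 = Z.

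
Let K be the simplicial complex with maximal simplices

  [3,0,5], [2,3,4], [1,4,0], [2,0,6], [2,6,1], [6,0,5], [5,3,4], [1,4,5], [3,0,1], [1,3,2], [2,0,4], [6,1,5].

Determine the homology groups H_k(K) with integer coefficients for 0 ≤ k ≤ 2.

Take the total order 0 < 1 < 2 < 3 < 4 < 5 < 6 on the vertex set. Then K (dimension 2) consists of the simplices:

  0-simplices (7): [0], [1], [2], [3], [4], [5], [6]
  1-simplices (18): [0,1], [0,2], [0,3], [0,4], [0,5], [0,6], [1,2], [1,3], [1,4], [1,5], [1,6], [2,3], [2,4], [2,6], [3,4], [3,5], [4,5], [5,6]
  2-simplices (12): [0,1,3], [0,1,4], [0,2,4], [0,2,6], [0,3,5], [0,5,6], [1,2,3], [1,2,6], [1,4,5], [1,5,6], [2,3,4], [3,4,5]

Hence C_0 ≅ Z^7, C_1 ≅ Z^18, C_2 ≅ Z^12.

Boundary ∂_1: C_1 → C_0 maps an edge to its endpoints' difference, ∂[p,q] = q − p.
The resulting 7×18 matrix has rank 6, and its Smith normal form has invariant factors (1,1,1,1,1,1).

Boundary ∂_2: C_2 → C_1 sends each 2-simplex [p,q,r] to [q,r] − [p,r] + [p,q]. For instance
  ∂[0,5,6] = [5,6] − [0,6] + [0,5],
  ∂[3,4,5] = [4,5] − [3,5] + [3,4].
This gives a 18×12 integer matrix of rank 12; reducing to Smith normal form yields diagonal entries (1,1,1,1,1,1,1,1,1,1,1,2).

Computing H_k = (kernel of ∂_k) / (image of ∂_{k+1}):

  H_0: rank C_0 − rank ∂_1 = 7 − 6 = 1, and the invariant factors of ∂_1 are all 1, so H_0 ≅ Z.
  H_1: rank ker ∂_1 − rank ∂_2 = (18 − 6) − 12 = 0, and ∂_2 has invariant factor 2 > 1, so H_1 ≅ Z/2.
  H_2: rank ker ∂_2 − rank ∂_3 = (12 − 12) − 0 = 0, and there is no ∂_3, so H_2 ≅ 0.

H_0 ≅ Z,  H_1 ≅ Z/2,  H_2 = 0.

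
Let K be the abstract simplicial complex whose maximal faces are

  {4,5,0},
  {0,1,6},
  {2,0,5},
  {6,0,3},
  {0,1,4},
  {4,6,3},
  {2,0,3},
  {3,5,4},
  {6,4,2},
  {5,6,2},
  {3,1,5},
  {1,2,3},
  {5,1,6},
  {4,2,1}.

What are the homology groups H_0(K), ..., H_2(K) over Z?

Order the vertices as 0 < 1 < 2 < 3 < 4 < 5 < 6. Listing each simplex with vertices in this order, K has dimension 2 with simplices:

  0-simplices (7): [0], [1], [2], [3], [4], [5], [6]
  1-simplices (21): [0,1], [0,2], [0,3], [0,4], [0,5], [0,6], [1,2], [1,3], [1,4], [1,5], [1,6], [2,3], [2,4], [2,5], [2,6], [3,4], [3,5], [3,6], [4,5], [4,6], [5,6]
  2-simplices (14): [0,1,4], [0,1,6], [0,2,3], [0,2,5], [0,3,6], [0,4,5], [1,2,3], [1,2,4], [1,3,5], [1,5,6], [2,4,6], [2,5,6], [3,4,5], [3,4,6]

so the chain groups are C_0 ≅ Z^7, C_1 ≅ Z^21, C_2 ≅ Z^14.

Boundary ∂_1: C_1 → C_0 maps an edge to its endpoints' difference, ∂[p,q] = q − p. For instance
  ∂[0,3] = [3] − [0].
This gives a 7×21 integer matrix of rank 6; reducing to Smith normal form yields diagonal entries (1,1,1,1,1,1).

The boundary map ∂_2: C_2 → C_1 sends each 2-simplex [p,q,r] to [q,r] − [p,r] + [p,q]. For instance
  ∂[0,4,5] = [4,5] − [0,5] + [0,4],
  ∂[0,1,4] = [1,4] − [0,4] + [0,1].
The resulting 21×14 matrix has rank 13, and its Smith normal form has invariant factors (1,1,1,1,1,1,1,1,1,1,1,1,1).

Reading off H_k = ker ∂_k / im ∂_{k+1}:

  H_0: rank C_0 − rank ∂_1 = 7 − 6 = 1, and the invariant factors of ∂_1 are all 1, so H_0 = Z.
  H_1: rank ker ∂_1 − rank ∂_2 = (21 − 6) − 13 = 2, and the invariant factors of ∂_2 are all 1, so H_1 = Z^2.
  H_2: rank ker ∂_2 − rank ∂_3 = (14 − 13) − 0 = 1, and there is no ∂_3, so H_2 = Z.

(K is a triangulation of the torus T^2.)

H_0 ≅ Z,  H_1 ≅ Z^2,  H_2 ≅ Z.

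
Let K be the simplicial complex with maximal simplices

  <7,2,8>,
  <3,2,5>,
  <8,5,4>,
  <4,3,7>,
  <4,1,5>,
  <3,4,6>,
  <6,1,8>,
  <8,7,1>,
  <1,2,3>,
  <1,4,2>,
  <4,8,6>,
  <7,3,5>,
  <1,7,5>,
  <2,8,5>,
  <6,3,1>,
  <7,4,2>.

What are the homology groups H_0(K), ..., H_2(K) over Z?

H_0 = Z,  H_1 = Z^2,  H_2 = Z.

We work with the vertex ordering 1 < 2 < 3 < 4 < 5 < 6 < 7 < 8. The simplices of K, each written with vertices in increasing order, are:

  0-simplices (8): [1], [2], [3], [4], [5], [6], [7], [8]
  1-simplices (24): (24 of them)
  2-simplices (16): [1,2,3], [1,2,4], [1,3,6], [1,4,5], [1,5,7], [1,6,8], [1,7,8], [2,3,5], [2,4,7], [2,5,8], [2,7,8], [3,4,6], [3,4,7], [3,5,7], [4,5,8], [4,6,8]

so the chain groups are C_0 ≅ Z^8, C_1 ≅ Z^24, C_2 ≅ Z^16.

The boundary map ∂_1: C_1 → C_0 is given by ∂[p,q] = [q] − [p]. For instance
  ∂[4,5] = [5] − [4].
The resulting 8×24 matrix has rank 7, and its Smith normal form has invariant factors (1,1,1,1,1,1,1).

Boundary ∂_2: C_2 → C_1 acts by ∂[p,q,r] = [q,r] − [p,r] + [p,q]. For instance
  ∂[1,3,6] = [3,6] − [1,6] + [1,3],
  ∂[3,5,7] = [5,7] − [3,7] + [3,5].
The 24×16 boundary matrix has rank 15 and Smith normal form diag(1,1,1,1,1,1,1,1,1,1,1,1,1,1,1).

From H_k ≅ ker(∂_k) / im(∂_{k+1}) we obtain:

  H_0: rank C_0 − rank ∂_1 = 8 − 7 = 1, and the invariant factors of ∂_1 are all 1, so H_0 ≅ Z.
  H_1: rank ker ∂_1 − rank ∂_2 = (24 − 7) − 15 = 2, and the invariant factors of ∂_2 are all 1, so H_1 ≅ Z^2.
  H_2: rank ker ∂_2 − rank ∂_3 = (16 − 15) − 0 = 1, and there is no ∂_3, so H_2 ≅ Z.

As a check, the Euler characteristic is 8 − 24 + 16 = 0, which agrees with 1 − 2 + 1 = 0.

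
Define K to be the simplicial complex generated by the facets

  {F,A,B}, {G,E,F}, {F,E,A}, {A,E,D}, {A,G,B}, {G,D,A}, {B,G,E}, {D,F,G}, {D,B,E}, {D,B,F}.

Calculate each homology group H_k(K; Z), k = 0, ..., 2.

Take the total order A < B < D < E < F < G on the vertex set. Then K (dimension 2) consists of the simplices:

  0-simplices (6): A, B, D, E, F, G
  1-simplices (15): AB, AD, AE, AF, AG, BD, BE, BF, BG, DE, DF, DG, EF, EG, FG
  2-simplices (10): ABF, ABG, ADE, ADG, AEF, BDE, BDF, BEG, DFG, EFG

Hence C_0 ≅ Z^6, C_1 ≅ Z^15, C_2 ≅ Z^10.

∂_1: C_1 → C_0 sends each edge [p,q] (with p < q) to q − p.
The 6×15 boundary matrix has rank 5 and Smith normal form diag(1,1,1,1,1).

The boundary map ∂_2: C_2 → C_1 acts by ∂[p,q,r] = [q,r] − [p,r] + [p,q]. For instance
  ∂AEF = EF − AF + AE,
  ∂BEG = EG − BG + BE.
This gives a 15×10 integer matrix of rank 10; reducing to Smith normal form yields diagonal entries (1,1,1,1,1,1,1,1,1,2).

Now H_k = ker ∂_k / im ∂_{k+1}, so:

  H_0: rank C_0 − rank ∂_1 = 6 − 5 = 1, and the invariant factors of ∂_1 are all 1, so H_0 ≅ Z.
  H_1: rank ker ∂_1 − rank ∂_2 = (15 − 5) − 10 = 0, and ∂_2 has invariant factor 2 > 1, so H_1 ≅ Z/2.
  H_2: rank ker ∂_2 − rank ∂_3 = (10 − 10) − 0 = 0, and there is no ∂_3, so H_2 ≅ 0.

H_0 ≅ Z,  H_1 ≅ Z/2,  H_2 = 0.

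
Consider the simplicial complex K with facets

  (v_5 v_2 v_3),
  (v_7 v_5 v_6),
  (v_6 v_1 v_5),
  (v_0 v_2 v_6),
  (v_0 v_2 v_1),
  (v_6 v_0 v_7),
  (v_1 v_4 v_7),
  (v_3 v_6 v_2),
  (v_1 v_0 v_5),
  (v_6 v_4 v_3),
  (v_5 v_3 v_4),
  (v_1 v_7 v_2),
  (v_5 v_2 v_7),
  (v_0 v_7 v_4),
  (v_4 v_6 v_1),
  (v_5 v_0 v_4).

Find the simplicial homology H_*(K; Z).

H_0 = Z,  H_1 = Z^2,  H_2 = Z.

Fix the vertex order v_0 < v_1 < v_2 < v_3 < v_4 < v_5 < v_6 < v_7 and write every simplex with vertices in increasing order. Then dim K = 2 and the simplices of K are:

  0-simplices (8): [v_0], [v_1], [v_2], [v_3], [v_4], [v_5], [v_6], [v_7]
  1-simplices (24): (24 of them)
  2-simplices (16): (16 of them)

so the chain groups are C_0 ≅ Z^8, C_1 ≅ Z^24, C_2 ≅ Z^16.

∂_1: C_1 → C_0 maps an edge to its endpoints' difference, ∂[p,q] = q − p.
This gives a 8×24 integer matrix of rank 7; reducing to Smith normal form yields diagonal entries (1,1,1,1,1,1,1).

∂_2: C_2 → C_1 acts by ∂[p,q,r] = [q,r] − [p,r] + [p,q]. For instance
  ∂[v_2,v_5,v_7] = [v_5,v_7] − [v_2,v_7] + [v_2,v_5],
  ∂[v_3,v_4,v_5] = [v_4,v_5] − [v_3,v_5] + [v_3,v_4].
The resulting 24×16 matrix has rank 15, and its Smith normal form has invariant factors (1,1,1,1,1,1,1,1,1,1,1,1,1,1,1).

Computing H_k = (kernel of ∂_k) / (image of ∂_{k+1}):

  H_0: rank C_0 − rank ∂_1 = 8 − 7 = 1, and the invariant factors of ∂_1 are all 1, so H_0 ≅ Z.
  H_1: rank ker ∂_1 − rank ∂_2 = (24 − 7) − 15 = 2, and the invariant factors of ∂_2 are all 1, so H_1 ≅ Z^2.
  H_2: rank ker ∂_2 − rank ∂_3 = (16 − 15) − 0 = 1, and there is no ∂_3, so H_2 ≅ Z.

(K is a triangulation of the torus T^2.)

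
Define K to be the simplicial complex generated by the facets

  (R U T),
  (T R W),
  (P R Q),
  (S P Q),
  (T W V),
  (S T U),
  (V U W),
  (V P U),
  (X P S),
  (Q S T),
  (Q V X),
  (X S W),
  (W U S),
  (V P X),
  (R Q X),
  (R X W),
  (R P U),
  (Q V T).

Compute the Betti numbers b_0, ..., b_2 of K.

b_0 = 1, b_1 = 1, b_2 = 0.

We work with the vertex ordering P < Q < R < S < T < U < V < W < X. The simplices of K, each written with vertices in increasing order, are:

  0-simplices (9): P, Q, R, S, T, U, V, W, X
  1-simplices (27): PQ, PR, PS, PU, PV, PX, QR, QS, QT, QV, QX, RT, RU, RW, RX, ST, SU, SW, SX, TU, TV, TW, UV, UW, VW, VX, WX
  2-simplices (18): PQR, PQS, PRU, PSX, PUV, PVX, QRX, QST, QTV, QVX, RTU, RTW, RWX, STU, SUW, SWX, TVW, UVW

so the chain groups are C_0 ≅ Z^9, C_1 ≅ Z^27, C_2 ≅ Z^18.

The boundary map ∂_1: C_1 → C_0 maps an edge to its endpoints' difference, ∂[p,q] = q − p.
The 9×27 boundary matrix has rank 8 and Smith normal form diag(1,1,1,1,1,1,1,1).

Boundary ∂_2: C_2 → C_1 acts by ∂[p,q,r] = [q,r] − [p,r] + [p,q]. For instance
  ∂UVW = VW − UW + UV,
  ∂QRX = RX − QX + QR.
The resulting 27×18 matrix has rank 18, and its Smith normal form has invariant factors (1,1,1,1,1,1,1,1,1,1,1,1,1,1,1,1,1,2).

Reading off H_k = ker ∂_k / im ∂_{k+1}:

  H_0: rank C_0 − rank ∂_1 = 9 − 8 = 1, and the invariant factors of ∂_1 are all 1, so H_0 = Z.
  H_1: rank ker ∂_1 − rank ∂_2 = (27 − 8) − 18 = 1, and ∂_2 has invariant factor 2 > 1, so H_1 = Z ⊕ Z/2.
  H_2: rank ker ∂_2 − rank ∂_3 = (18 − 18) − 0 = 0, and there is no ∂_3, so H_2 = 0.

(K is a triangulation of the Klein bottle.)

Hence the Betti numbers are b_0 = 1, b_1 = 1, b_2 = 0.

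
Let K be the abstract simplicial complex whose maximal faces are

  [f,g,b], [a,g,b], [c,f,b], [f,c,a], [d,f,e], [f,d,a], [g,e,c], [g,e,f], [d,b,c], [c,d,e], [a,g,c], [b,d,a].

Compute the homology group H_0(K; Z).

H_0 ≅ Z.

K has 7 vertices, 18 edges, 12 triangles.
rank ∂_0 = 0, rank ∂_1 = 6 ⇒ b_0 = 7 − 0 − 6 = 1; all invariant factors of ∂_1 are 1 so no torsion. So H_0 ≅ Z.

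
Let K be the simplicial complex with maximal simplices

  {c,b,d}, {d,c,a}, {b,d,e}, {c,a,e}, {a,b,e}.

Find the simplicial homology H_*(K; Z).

Order the vertices as a < b < c < d < e. Listing each simplex with vertices in this order, K has dimension 2 with simplices:

  0-simplices (5): a, b, c, d, e
  1-simplices (10): ab, ac, ad, ae, bc, bd, be, cd, ce, de
  2-simplices (5): abe, acd, ace, bcd, bde

giving chain groups C_0 ≅ Z^5, C_1 ≅ Z^10, C_2 ≅ Z^5.

The boundary map ∂_1: C_1 → C_0 sends each edge [p,q] (with p < q) to q − p.
This gives a 5×10 integer matrix of rank 4; reducing to Smith normal form yields diagonal entries (1,1,1,1).

Boundary ∂_2: C_2 → C_1 sends each 2-simplex [p,q,r] to [q,r] − [p,r] + [p,q]. For instance
  ∂bcd = cd − bd + bc,
  ∂acd = cd − ad + ac.
The 10×5 boundary matrix has rank 5 and Smith normal form diag(1,1,1,1,1).

Computing H_k = (kernel of ∂_k) / (image of ∂_{k+1}):

  H_0: rank C_0 − rank ∂_1 = 5 − 4 = 1, and the invariant factors of ∂_1 are all 1, so H_0 ≅ Z.
  H_1: rank ker ∂_1 − rank ∂_2 = (10 − 4) − 5 = 1, and the invariant factors of ∂_2 are all 1, so H_1 ≅ Z.
  H_2: rank ker ∂_2 − rank ∂_3 = (5 − 5) − 0 = 0, and there is no ∂_3, so H_2 ≅ 0.

H_0 = Z,  H_1 = Z,  H_2 = 0.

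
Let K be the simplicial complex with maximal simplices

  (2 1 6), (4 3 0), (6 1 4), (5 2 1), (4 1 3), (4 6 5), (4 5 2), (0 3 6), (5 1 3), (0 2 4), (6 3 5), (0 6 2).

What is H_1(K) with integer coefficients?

H_1 ≅ Z_2.

Order the vertices as 0 < 1 < 2 < 3 < 4 < 5 < 6. Listing each simplex with vertices in this order, K has dimension 2 with simplices:

  0-simplices (7): [0], [1], [2], [3], [4], [5], [6]
  1-simplices (18): [0,2], [0,3], [0,4], [0,6], [1,2], [1,3], [1,4], [1,5], [1,6], [2,4], [2,5], [2,6], [3,4], [3,5], [3,6], [4,5], [4,6], [5,6]
  2-simplices (12): [0,2,4], [0,2,6], [0,3,4], [0,3,6], [1,2,5], [1,2,6], [1,3,4], [1,3,5], [1,4,6], [2,4,5], [3,5,6], [4,5,6]

giving chain groups C_0 ≅ Z^7, C_1 ≅ Z^18, C_2 ≅ Z^12.

∂_1: C_1 → C_0 is given by ∂[p,q] = [q] − [p]. For instance
  ∂[1,2] = [2] − [1].
This gives a 7×18 integer matrix of rank 6; reducing to Smith normal form yields diagonal entries (1,1,1,1,1,1).

∂_2: C_2 → C_1 maps a triangle to the signed sum of its edges. For instance
  ∂[3,5,6] = [5,6] − [3,6] + [3,5],
  ∂[0,2,4] = [2,4] − [0,4] + [0,2].
As a 18×12 matrix over Z this has rank 12, with invariant factors (1,1,1,1,1,1,1,1,1,1,1,2).

Computing H_k = (kernel of ∂_k) / (image of ∂_{k+1}):

  H_1: rank ker ∂_1 − rank ∂_2 = (18 − 6) − 12 = 0, and ∂_2 has invariant factor 2 > 1, so H_1 ≅ Z_2.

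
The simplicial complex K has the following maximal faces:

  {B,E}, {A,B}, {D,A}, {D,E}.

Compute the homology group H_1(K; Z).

We work with the vertex ordering A < B < D < E. The simplices of K, each written with vertices in increasing order, are:

  0-simplices (4): A, B, D, E
  1-simplices (4): AB, AD, BE, DE

so the chain groups are C_0 ≅ Z^4, C_1 ≅ Z^4.

∂_1: C_1 → C_0 is given by ∂[p,q] = [q] − [p].
The 4×4 boundary matrix has rank 3 and Smith normal form diag(1,1,1).

Now H_k = ker ∂_k / im ∂_{k+1}, so:

  H_1: rank ker ∂_1 − rank ∂_2 = (4 − 3) − 0 = 1, and there is no ∂_2, so H_1 = Z.

H_1 = Z.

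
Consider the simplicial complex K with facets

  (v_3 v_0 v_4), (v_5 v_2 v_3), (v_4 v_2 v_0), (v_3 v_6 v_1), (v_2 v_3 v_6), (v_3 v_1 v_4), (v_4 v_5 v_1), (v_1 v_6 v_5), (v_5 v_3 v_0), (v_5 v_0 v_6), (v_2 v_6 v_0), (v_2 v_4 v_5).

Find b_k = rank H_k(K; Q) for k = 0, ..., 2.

K has 7 vertices, 18 edges, 12 triangles.
rank ∂_0 = 0, rank ∂_1 = 6 ⇒ b_0 = 7 − 0 − 6 = 1; all invariant factors of ∂_1 are 1 so no torsion. So H_0 = Z.
rank ∂_1 = 6, rank ∂_2 = 12 ⇒ b_1 = 18 − 6 − 12 = 0; ∂_2 has invariant factor(s) [2] giving torsion. So H_1 = Z_2.
rank ∂_2 = 12, rank ∂_3 = 0 ⇒ b_2 = 12 − 12 − 0 = 0. So H_2 = 0.

b_0 = 1, b_1 = 0, b_2 = 0.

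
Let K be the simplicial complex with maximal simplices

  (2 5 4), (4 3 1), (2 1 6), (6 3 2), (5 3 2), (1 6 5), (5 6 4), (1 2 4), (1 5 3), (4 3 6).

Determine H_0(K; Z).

K has 6 vertices, 15 edges, 10 triangles.
rank ∂_0 = 0, rank ∂_1 = 5 ⇒ b_0 = 6 − 0 − 5 = 1; all invariant factors of ∂_1 are 1 so no torsion. So H_0 ≅ Z.

H_0 ≅ Z.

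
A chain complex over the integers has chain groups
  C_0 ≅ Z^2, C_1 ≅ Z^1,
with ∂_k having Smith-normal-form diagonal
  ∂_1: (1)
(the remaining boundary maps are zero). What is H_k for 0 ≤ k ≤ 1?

H_0 = Z,  H_1 = 0.

H_0: b_0 = 2 − 0 − 1 = 1; torsion from ∂_1 factors > 1: none. So H_0 = Z.
H_1: b_1 = 1 − 1 − 0 = 0; torsion from ∂_2 factors > 1: none. So H_1 = 0.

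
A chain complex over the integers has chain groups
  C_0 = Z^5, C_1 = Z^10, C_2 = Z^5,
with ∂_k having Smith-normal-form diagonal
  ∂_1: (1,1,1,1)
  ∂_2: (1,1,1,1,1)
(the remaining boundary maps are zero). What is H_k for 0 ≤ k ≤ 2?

H_0: b_0 = 5 − 0 − 4 = 1; torsion from ∂_1 factors > 1: none. So H_0 = Z.
H_1: b_1 = 10 − 4 − 5 = 1; torsion from ∂_2 factors > 1: none. So H_1 = Z.
H_2: b_2 = 5 − 5 − 0 = 0; torsion from ∂_3 factors > 1: none. So H_2 = 0.

H_0 = Z,  H_1 = Z,  H_2 = 0.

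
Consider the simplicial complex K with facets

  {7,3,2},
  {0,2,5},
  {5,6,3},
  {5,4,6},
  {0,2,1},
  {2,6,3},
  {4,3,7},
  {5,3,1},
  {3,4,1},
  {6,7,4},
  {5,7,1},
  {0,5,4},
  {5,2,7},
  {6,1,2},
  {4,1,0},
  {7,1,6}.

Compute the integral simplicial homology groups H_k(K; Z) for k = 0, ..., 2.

H_0 ≅ Z,  H_1 ≅ Z^2,  H_2 ≅ Z.

We work with the vertex ordering 0 < 1 < 2 < 3 < 4 < 5 < 6 < 7. The simplices of K, each written with vertices in increasing order, are:

  0-simplices (8): [0], [1], [2], [3], [4], [5], [6], [7]
  1-simplices (24): (24 of them)
  2-simplices (16): [0,1,2], [0,1,4], [0,2,5], [0,4,5], [1,2,6], [1,3,4], [1,3,5], [1,5,7], [1,6,7], [2,3,6], [2,3,7], [2,5,7], [3,4,7], [3,5,6], [4,5,6], [4,6,7]

Hence C_0 ≅ Z^8, C_1 ≅ Z^24, C_2 ≅ Z^16.

The boundary map ∂_1: C_1 → C_0 maps an edge to its endpoints' difference, ∂[p,q] = q − p.
As a 8×24 matrix over Z this has rank 7, with invariant factors (1,1,1,1,1,1,1).

The boundary map ∂_2: C_2 → C_1 acts by ∂[p,q,r] = [q,r] − [p,r] + [p,q]. For instance
  ∂[2,3,7] = [3,7] − [2,7] + [2,3],
  ∂[4,6,7] = [6,7] − [4,7] + [4,6].
The resulting 24×16 matrix has rank 15, and its Smith normal form has invariant factors (1,1,1,1,1,1,1,1,1,1,1,1,1,1,1).

Reading off H_k = ker ∂_k / im ∂_{k+1}:

  H_0: rank C_0 − rank ∂_1 = 8 − 7 = 1, and the invariant factors of ∂_1 are all 1, so H_0 ≅ Z.
  H_1: rank ker ∂_1 − rank ∂_2 = (24 − 7) − 15 = 2, and the invariant factors of ∂_2 are all 1, so H_1 ≅ Z^2.
  H_2: rank ker ∂_2 − rank ∂_3 = (16 − 15) − 0 = 1, and there is no ∂_3, so H_2 ≅ Z.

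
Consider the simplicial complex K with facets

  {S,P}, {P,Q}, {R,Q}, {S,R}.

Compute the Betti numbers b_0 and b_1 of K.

b_0 = 1, b_1 = 1.

K has 4 vertices, 4 edges.
rank ∂_0 = 0, rank ∂_1 = 3 ⇒ b_0 = 4 − 0 − 3 = 1; all invariant factors of ∂_1 are 1 so no torsion. So H_0 ≅ Z.
rank ∂_1 = 3, rank ∂_2 = 0 ⇒ b_1 = 4 − 3 − 0 = 1. So H_1 ≅ Z.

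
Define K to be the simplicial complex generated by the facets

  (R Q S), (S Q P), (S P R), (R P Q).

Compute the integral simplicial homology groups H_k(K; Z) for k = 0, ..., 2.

H_0 = Z,  H_1 = 0,  H_2 = Z.

Take the total order P < Q < R < S on the vertex set. Then K (dimension 2) consists of the simplices:

  0-simplices (4): P, Q, R, S
  1-simplices (6): PQ, PR, PS, QR, QS, RS
  2-simplices (4): PQR, PQS, PRS, QRS

giving chain groups C_0 ≅ Z^4, C_1 ≅ Z^6, C_2 ≅ Z^4.

∂_1: C_1 → C_0 sends each edge [p,q] (with p < q) to q − p. For instance
  ∂QS = S − Q.
The 4×6 boundary matrix has rank 3 and Smith normal form diag(1,1,1).

∂_2: C_2 → C_1 sends each 2-simplex [p,q,r] to [q,r] − [p,r] + [p,q]. For instance
  ∂PQR = QR − PR + PQ,
  ∂QRS = RS − QS + QR.
As a 6×4 matrix over Z this has rank 3, with invariant factors (1,1,1).

Reading off H_k = ker ∂_k / im ∂_{k+1}:

  H_0: rank C_0 − rank ∂_1 = 4 − 3 = 1, and the invariant factors of ∂_1 are all 1, so H_0 ≅ Z.
  H_1: rank ker ∂_1 − rank ∂_2 = (6 − 3) − 3 = 0, and the invariant factors of ∂_2 are all 1, so H_1 ≅ 0.
  H_2: rank ker ∂_2 − rank ∂_3 = (4 − 3) − 0 = 1, and there is no ∂_3, so H_2 ≅ Z.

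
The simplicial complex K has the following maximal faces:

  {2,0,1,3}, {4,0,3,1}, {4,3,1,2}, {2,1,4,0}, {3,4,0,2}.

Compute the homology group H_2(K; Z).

We work with the vertex ordering 0 < 1 < 2 < 3 < 4. The simplices of K, each written with vertices in increasing order, are:

  0-simplices (5): [0], [1], [2], [3], [4]
  1-simplices (10): [0,1], [0,2], [0,3], [0,4], [1,2], [1,3], [1,4], [2,3], [2,4], [3,4]
  2-simplices (10): [0,1,2], [0,1,3], [0,1,4], [0,2,3], [0,2,4], [0,3,4], [1,2,3], [1,2,4], [1,3,4], [2,3,4]
  3-simplices (5): [0,1,2,3], [0,1,2,4], [0,1,3,4], [0,2,3,4], [1,2,3,4]

so the chain groups are C_0 ≅ Z^5, C_1 ≅ Z^10, C_2 ≅ Z^10, C_3 ≅ Z^5.

The boundary map ∂_1: C_1 → C_0 is given by ∂[p,q] = [q] − [p]. For instance
  ∂[1,4] = [4] − [1].
The 5×10 boundary matrix has rank 4 and Smith normal form diag(1,1,1,1).

Boundary ∂_2: C_2 → C_1 sends each 2-simplex [p,q,r] to [q,r] − [p,r] + [p,q]. For instance
  ∂[1,3,4] = [3,4] − [1,4] + [1,3],
  ∂[1,2,3] = [2,3] − [1,3] + [1,2].
The 10×10 boundary matrix has rank 6 and Smith normal form diag(1,1,1,1,1,1).

Boundary ∂_3: C_3 → C_2 sends each 3-simplex σ to the alternating sum Σ_i (−1)^i (σ with its i-th vertex removed). For instance
  ∂[0,1,3,4] = [1,3,4] − [0,3,4] + [0,1,4] − [0,1,3],
  ∂[1,2,3,4] = [2,3,4] − [1,3,4] + [1,2,4] − [1,2,3].
The resulting 10×5 matrix has rank 4, and its Smith normal form has invariant factors (1,1,1,1).

Computing H_k = (kernel of ∂_k) / (image of ∂_{k+1}):

  H_2: rank ker ∂_2 − rank ∂_3 = (10 − 6) − 4 = 0, and the invariant factors of ∂_3 are all 1, so H_2 = 0.

H_2 ≅ 0.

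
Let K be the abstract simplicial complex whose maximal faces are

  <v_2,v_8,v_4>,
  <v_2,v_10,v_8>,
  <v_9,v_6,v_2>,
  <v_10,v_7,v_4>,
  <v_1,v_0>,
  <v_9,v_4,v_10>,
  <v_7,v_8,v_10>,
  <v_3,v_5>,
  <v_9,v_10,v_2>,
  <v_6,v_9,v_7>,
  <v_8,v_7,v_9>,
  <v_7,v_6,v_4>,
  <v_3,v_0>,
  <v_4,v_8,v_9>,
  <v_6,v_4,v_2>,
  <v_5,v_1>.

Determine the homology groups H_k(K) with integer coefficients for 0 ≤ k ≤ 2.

H_0 = Z^2,  H_1 = Z ⊕ Z/2Z,  H_2 = 0.

Order the vertices as v_0 < v_1 < v_2 < v_3 < v_4 < v_5 < v_6 < v_7 < v_8 < v_9 < v_10. Listing each simplex with vertices in this order, K has dimension 2 with simplices:

  0-simplices (11): [v_0], [v_1], [v_2], [v_3], [v_4], [v_5], [v_6], [v_7], [v_8], [v_9], [v_10]
  1-simplices (22): (22 of them)
  2-simplices (12): (12 of them)

so the chain groups are C_0 ≅ Z^11, C_1 ≅ Z^22, C_2 ≅ Z^12.

∂_1: C_1 → C_0 is given by ∂[p,q] = [q] − [p]. For instance
  ∂[v_8,v_9] = [v_9] − [v_8].
The resulting 11×22 matrix has rank 9, and its Smith normal form has invariant factors (1,1,1,1,1,1,1,1,1).

Boundary ∂_2: C_2 → C_1 sends each 2-simplex [p,q,r] to [q,r] − [p,r] + [p,q]. For instance
  ∂[v_2,v_4,v_8] = [v_4,v_8] − [v_2,v_8] + [v_2,v_4],
  ∂[v_2,v_4,v_6] = [v_4,v_6] − [v_2,v_6] + [v_2,v_4].
This gives a 22×12 integer matrix of rank 12; reducing to Smith normal form yields diagonal entries (1,1,1,1,1,1,1,1,1,1,1,2).

From H_k ≅ ker(∂_k) / im(∂_{k+1}) we obtain:

  H_0: rank C_0 − rank ∂_1 = 11 − 9 = 2, and the invariant factors of ∂_1 are all 1, so H_0 = Z^2.
  H_1: rank ker ∂_1 − rank ∂_2 = (22 − 9) − 12 = 1, and ∂_2 has invariant factor 2 > 1, so H_1 = Z ⊕ Z/2Z.
  H_2: rank ker ∂_2 − rank ∂_3 = (12 − 12) − 0 = 0, and there is no ∂_3, so H_2 = 0.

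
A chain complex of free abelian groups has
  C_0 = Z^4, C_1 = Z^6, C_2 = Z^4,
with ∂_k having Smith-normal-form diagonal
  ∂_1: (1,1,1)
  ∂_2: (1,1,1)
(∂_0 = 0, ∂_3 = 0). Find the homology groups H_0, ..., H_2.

H_0 ≅ Z,  H_1 = 0,  H_2 ≅ Z.

H_0: b_0 = 4 − 0 − 3 = 1; torsion from ∂_1 factors > 1: none. So H_0 ≅ Z.
H_1: b_1 = 6 − 3 − 3 = 0; torsion from ∂_2 factors > 1: none. So H_1 ≅ 0.
H_2: b_2 = 4 − 3 − 0 = 1; torsion from ∂_3 factors > 1: none. So H_2 ≅ Z.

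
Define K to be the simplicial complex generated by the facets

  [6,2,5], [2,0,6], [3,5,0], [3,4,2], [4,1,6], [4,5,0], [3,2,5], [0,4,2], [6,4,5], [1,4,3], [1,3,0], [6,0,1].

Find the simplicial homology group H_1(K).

H_1 ≅ Z_2.

We work with the vertex ordering 0 < 1 < 2 < 3 < 4 < 5 < 6. The simplices of K, each written with vertices in increasing order, are:

  0-simplices (7): [0], [1], [2], [3], [4], [5], [6]
  1-simplices (18): [0,1], [0,2], [0,3], [0,4], [0,5], [0,6], [1,3], [1,4], [1,6], [2,3], [2,4], [2,5], [2,6], [3,4], [3,5], [4,5], [4,6], [5,6]
  2-simplices (12): [0,1,3], [0,1,6], [0,2,4], [0,2,6], [0,3,5], [0,4,5], [1,3,4], [1,4,6], [2,3,4], [2,3,5], [2,5,6], [4,5,6]

giving chain groups C_0 ≅ Z^7, C_1 ≅ Z^18, C_2 ≅ Z^12.

∂_1: C_1 → C_0 is given by ∂[p,q] = [q] − [p].
The resulting 7×18 matrix has rank 6, and its Smith normal form has invariant factors (1,1,1,1,1,1).

The boundary map ∂_2: C_2 → C_1 sends each 2-simplex [p,q,r] to [q,r] − [p,r] + [p,q]. For instance
  ∂[4,5,6] = [5,6] − [4,6] + [4,5],
  ∂[0,1,6] = [1,6] − [0,6] + [0,1].
This gives a 18×12 integer matrix of rank 12; reducing to Smith normal form yields diagonal entries (1,1,1,1,1,1,1,1,1,1,1,2).

Reading off H_k = ker ∂_k / im ∂_{k+1}:

  H_1: rank ker ∂_1 − rank ∂_2 = (18 − 6) − 12 = 0, and ∂_2 has invariant factor 2 > 1, so H_1 ≅ Z_2.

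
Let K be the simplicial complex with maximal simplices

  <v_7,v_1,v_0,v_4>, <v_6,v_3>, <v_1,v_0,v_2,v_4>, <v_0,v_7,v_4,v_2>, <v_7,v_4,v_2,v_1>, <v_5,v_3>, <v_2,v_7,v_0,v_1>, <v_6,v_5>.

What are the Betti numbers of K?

We work with the vertex ordering v_0 < v_1 < v_2 < v_3 < v_4 < v_5 < v_6 < v_7. The simplices of K, each written with vertices in increasing order, are:

  0-simplices (8): [v_0], [v_1], [v_2], [v_3], [v_4], [v_5], [v_6], [v_7]
  1-simplices (13): [v_0,v_1], [v_0,v_2], [v_0,v_4], [v_0,v_7], [v_1,v_2], [v_1,v_4], [v_1,v_7], [v_2,v_4], [v_2,v_7], [v_3,v_5], [v_3,v_6], [v_4,v_7], [v_5,v_6]
  2-simplices (10): [v_0,v_1,v_2], [v_0,v_1,v_4], [v_0,v_1,v_7], [v_0,v_2,v_4], [v_0,v_2,v_7], [v_0,v_4,v_7], [v_1,v_2,v_4], [v_1,v_2,v_7], [v_1,v_4,v_7], [v_2,v_4,v_7]
  3-simplices (5): [v_0,v_1,v_2,v_4], [v_0,v_1,v_2,v_7], [v_0,v_1,v_4,v_7], [v_0,v_2,v_4,v_7], [v_1,v_2,v_4,v_7]

giving chain groups C_0 ≅ Z^8, C_1 ≅ Z^13, C_2 ≅ Z^10, C_3 ≅ Z^5.

The boundary map ∂_1: C_1 → C_0 is given by ∂[p,q] = [q] − [p].
The 8×13 boundary matrix has rank 6 and Smith normal form diag(1,1,1,1,1,1).

Boundary ∂_2: C_2 → C_1 sends each 2-simplex [p,q,r] to [q,r] − [p,r] + [p,q]. For instance
  ∂[v_0,v_2,v_4] = [v_2,v_4] − [v_0,v_4] + [v_0,v_2],
  ∂[v_0,v_2,v_7] = [v_2,v_7] − [v_0,v_7] + [v_0,v_2].
As a 13×10 matrix over Z this has rank 6, with invariant factors (1,1,1,1,1,1).

The boundary map ∂_3: C_3 → C_2 sends each 3-simplex σ to the alternating sum Σ_i (−1)^i (σ with its i-th vertex removed). For instance
  ∂[v_0,v_1,v_2,v_4] = [v_1,v_2,v_4] − [v_0,v_2,v_4] + [v_0,v_1,v_4] − [v_0,v_1,v_2],
  ∂[v_1,v_2,v_4,v_7] = [v_2,v_4,v_7] − [v_1,v_4,v_7] + [v_1,v_2,v_7] − [v_1,v_2,v_4].
The resulting 10×5 matrix has rank 4, and its Smith normal form has invariant factors (1,1,1,1).

Now H_k = ker ∂_k / im ∂_{k+1}, so:

  H_0: rank C_0 − rank ∂_1 = 8 − 6 = 2, and the invariant factors of ∂_1 are all 1, so H_0 = Z^2.
  H_1: rank ker ∂_1 − rank ∂_2 = (13 − 6) − 6 = 1, and the invariant factors of ∂_2 are all 1, so H_1 = Z.
  H_2: rank ker ∂_2 − rank ∂_3 = (10 − 6) − 4 = 0, and the invariant factors of ∂_3 are all 1, so H_2 = 0.
  H_3: rank ker ∂_3 − rank ∂_4 = (5 − 4) − 0 = 1, and there is no ∂_4, so H_3 = Z.

Hence the Betti numbers are b_0 = 2, b_1 = 1, b_2 = 0, b_3 = 1.

b_0 = 2, b_1 = 1, b_2 = 0, b_3 = 1.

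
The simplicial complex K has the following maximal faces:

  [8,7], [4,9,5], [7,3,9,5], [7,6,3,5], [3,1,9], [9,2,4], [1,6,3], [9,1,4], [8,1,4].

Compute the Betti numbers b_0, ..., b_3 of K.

b_0 = 1, b_1 = 1, b_2 = 0, b_3 = 0.

We work with the vertex ordering 1 < 2 < 3 < 4 < 5 < 6 < 7 < 8 < 9. The simplices of K, each written with vertices in increasing order, are:

  0-simplices (9): [1], [2], [3], [4], [5], [6], [7], [8], [9]
  1-simplices (20): [1,3], [1,4], [1,6], [1,8], [1,9], [2,4], [2,9], [3,5], [3,6], [3,7], [3,9], [4,5], [4,8], [4,9], [5,6], [5,7], [5,9], [6,7], [7,8], [7,9]
  2-simplices (13): [1,3,6], [1,3,9], [1,4,8], [1,4,9], [2,4,9], [3,5,6], [3,5,7], [3,5,9], [3,6,7], [3,7,9], [4,5,9], [5,6,7], [5,7,9]
  3-simplices (2): [3,5,6,7], [3,5,7,9]

so the chain groups are C_0 ≅ Z^9, C_1 ≅ Z^20, C_2 ≅ Z^13, C_3 ≅ Z^2.

The boundary map ∂_1: C_1 → C_0 is given by ∂[p,q] = [q] − [p].
The 9×20 boundary matrix has rank 8 and Smith normal form diag(1,1,1,1,1,1,1,1).

Boundary ∂_2: C_2 → C_1 sends each 2-simplex [p,q,r] to [q,r] − [p,r] + [p,q]. For instance
  ∂[3,5,6] = [5,6] − [3,6] + [3,5],
  ∂[4,5,9] = [5,9] − [4,9] + [4,5].
As a 20×13 matrix over Z this has rank 11, with invariant factors (1,1,1,1,1,1,1,1,1,1,1).

Boundary ∂_3: C_3 → C_2 sends each 3-simplex σ to the alternating sum Σ_i (−1)^i (σ with its i-th vertex removed). For instance
  ∂[3,5,6,7] = [5,6,7] − [3,6,7] + [3,5,7] − [3,5,6],
  ∂[3,5,7,9] = [5,7,9] − [3,7,9] + [3,5,9] − [3,5,7].
As a 13×2 matrix over Z this has rank 2, with invariant factors (1,1).

From H_k ≅ ker(∂_k) / im(∂_{k+1}) we obtain:

  H_0: rank C_0 − rank ∂_1 = 9 − 8 = 1, and the invariant factors of ∂_1 are all 1, so H_0 ≅ Z.
  H_1: rank ker ∂_1 − rank ∂_2 = (20 − 8) − 11 = 1, and the invariant factors of ∂_2 are all 1, so H_1 ≅ Z.
  H_2: rank ker ∂_2 − rank ∂_3 = (13 − 11) − 2 = 0, and the invariant factors of ∂_3 are all 1, so H_2 ≅ 0.
  H_3: rank ker ∂_3 − rank ∂_4 = (2 − 2) − 0 = 0, and there is no ∂_4, so H_3 ≅ 0.

Hence the Betti numbers are b_0 = 1, b_1 = 1, b_2 = 0, b_3 = 0.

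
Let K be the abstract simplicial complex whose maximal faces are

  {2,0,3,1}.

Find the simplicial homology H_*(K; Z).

H_0 ≅ Z,  H_1 = 0,  H_2 = 0,  H_3 = 0.

Fix the vertex order 0 < 1 < 2 < 3 and write every simplex with vertices in increasing order. Then dim K = 3 and the simplices of K are:

  0-simplices (4): [0], [1], [2], [3]
  1-simplices (6): [0,1], [0,2], [0,3], [1,2], [1,3], [2,3]
  2-simplices (4): [0,1,2], [0,1,3], [0,2,3], [1,2,3]
  3-simplices (1): [0,1,2,3]

giving chain groups C_0 ≅ Z^4, C_1 ≅ Z^6, C_2 ≅ Z^4, C_3 ≅ Z^1.

∂_1: C_1 → C_0 is given by ∂[p,q] = [q] − [p]. For instance
  ∂[1,3] = [3] − [1].
As a 4×6 matrix over Z this has rank 3, with invariant factors (1,1,1).

∂_2: C_2 → C_1 maps a triangle to the signed sum of its edges. For instance
  ∂[0,2,3] = [2,3] − [0,3] + [0,2],
  ∂[0,1,2] = [1,2] − [0,2] + [0,1].
The 6×4 boundary matrix has rank 3 and Smith normal form diag(1,1,1).

∂_3: C_3 → C_2 sends each 3-simplex σ to the alternating sum Σ_i (−1)^i (σ with its i-th vertex removed). For instance
  ∂[0,1,2,3] = [1,2,3] − [0,2,3] + [0,1,3] − [0,1,2].
This gives a 4×1 integer matrix of rank 1; reducing to Smith normal form yields diagonal entries (1).

Now H_k = ker ∂_k / im ∂_{k+1}, so:

  H_0: rank C_0 − rank ∂_1 = 4 − 3 = 1, and the invariant factors of ∂_1 are all 1, so H_0 = Z.
  H_1: rank ker ∂_1 − rank ∂_2 = (6 − 3) − 3 = 0, and the invariant factors of ∂_2 are all 1, so H_1 = 0.
  H_2: rank ker ∂_2 − rank ∂_3 = (4 − 3) − 1 = 0, and the invariant factors of ∂_3 are all 1, so H_2 = 0.
  H_3: rank ker ∂_3 − rank ∂_4 = (1 − 1) − 0 = 0, and there is no ∂_4, so H_3 = 0.

As a check, the Euler characteristic is 4 − 6 + 4 − 1 = 1, which agrees with 1 − 0 + 0 − 0 = 1.
(K is a triangulation of the 3-simplex.)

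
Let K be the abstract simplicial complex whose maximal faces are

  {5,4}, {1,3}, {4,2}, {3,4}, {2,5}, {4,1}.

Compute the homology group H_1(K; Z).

H_1 = Z^2.

K has 5 vertices, 6 edges.
rank ∂_1 = 4, rank ∂_2 = 0 ⇒ b_1 = 6 − 4 − 0 = 2. So H_1 ≅ Z^2.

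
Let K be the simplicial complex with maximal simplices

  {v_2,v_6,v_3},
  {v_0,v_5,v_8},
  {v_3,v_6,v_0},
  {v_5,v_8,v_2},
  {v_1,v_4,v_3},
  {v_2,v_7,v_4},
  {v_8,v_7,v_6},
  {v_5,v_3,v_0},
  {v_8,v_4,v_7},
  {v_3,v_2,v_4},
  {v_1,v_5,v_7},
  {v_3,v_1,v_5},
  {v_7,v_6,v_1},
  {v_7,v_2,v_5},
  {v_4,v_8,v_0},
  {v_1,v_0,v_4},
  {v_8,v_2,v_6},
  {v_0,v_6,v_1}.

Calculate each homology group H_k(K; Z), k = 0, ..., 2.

H_0 ≅ Z,  H_1 ≅ Z ⊕ Z/2Z,  H_2 = 0.

Fix the vertex order v_0 < v_1 < v_2 < v_3 < v_4 < v_5 < v_6 < v_7 < v_8 and write every simplex with vertices in increasing order. Then dim K = 2 and the simplices of K are:

  0-simplices (9): [v_0], [v_1], [v_2], [v_3], [v_4], [v_5], [v_6], [v_7], [v_8]
  1-simplices (27): (27 of them)
  2-simplices (18): (18 of them)

Hence C_0 ≅ Z^9, C_1 ≅ Z^27, C_2 ≅ Z^18.

∂_1: C_1 → C_0 sends each edge [p,q] (with p < q) to q − p. For instance
  ∂[v_1,v_7] = [v_7] − [v_1].
This gives a 9×27 integer matrix of rank 8; reducing to Smith normal form yields diagonal entries (1,1,1,1,1,1,1,1).

Boundary ∂_2: C_2 → C_1 maps a triangle to the signed sum of its edges. For instance
  ∂[v_4,v_7,v_8] = [v_7,v_8] − [v_4,v_8] + [v_4,v_7],
  ∂[v_0,v_3,v_6] = [v_3,v_6] − [v_0,v_6] + [v_0,v_3].
The 27×18 boundary matrix has rank 18 and Smith normal form diag(1,1,1,1,1,1,1,1,1,1,1,1,1,1,1,1,1,2).

Computing H_k = (kernel of ∂_k) / (image of ∂_{k+1}):

  H_0: rank C_0 − rank ∂_1 = 9 − 8 = 1, and the invariant factors of ∂_1 are all 1, so H_0 = Z.
  H_1: rank ker ∂_1 − rank ∂_2 = (27 − 8) − 18 = 1, and ∂_2 has invariant factor 2 > 1, so H_1 = Z ⊕ Z/2Z.
  H_2: rank ker ∂_2 − rank ∂_3 = (18 − 18) − 0 = 0, and there is no ∂_3, so H_2 = 0.

(K is a triangulation of the Klein bottle.)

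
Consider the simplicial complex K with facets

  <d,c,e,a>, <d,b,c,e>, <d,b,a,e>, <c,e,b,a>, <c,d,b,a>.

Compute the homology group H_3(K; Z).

Fix the vertex order a < b < c < d < e and write every simplex with vertices in increasing order. Then dim K = 3 and the simplices of K are:

  0-simplices (5): a, b, c, d, e
  1-simplices (10): ab, ac, ad, ae, bc, bd, be, cd, ce, de
  2-simplices (10): abc, abd, abe, acd, ace, ade, bcd, bce, bde, cde
  3-simplices (5): abcd, abce, abde, acde, bcde

Hence C_0 ≅ Z^5, C_1 ≅ Z^10, C_2 ≅ Z^10, C_3 ≅ Z^5.

Boundary ∂_1: C_1 → C_0 is given by ∂[p,q] = [q] − [p]. For instance
  ∂bc = c − b.
As a 5×10 matrix over Z this has rank 4, with invariant factors (1,1,1,1).

∂_2: C_2 → C_1 sends each 2-simplex [p,q,r] to [q,r] − [p,r] + [p,q]. For instance
  ∂bce = ce − be + bc,
  ∂bcd = cd − bd + bc.
This gives a 10×10 integer matrix of rank 6; reducing to Smith normal form yields diagonal entries (1,1,1,1,1,1).

∂_3: C_3 → C_2 sends each 3-simplex σ to the alternating sum Σ_i (−1)^i (σ with its i-th vertex removed). For instance
  ∂bcde = cde − bde + bce − bcd,
  ∂acde = cde − ade + ace − acd.
The 10×5 boundary matrix has rank 4 and Smith normal form diag(1,1,1,1).

Reading off H_k = ker ∂_k / im ∂_{k+1}:

  H_3: rank ker ∂_3 − rank ∂_4 = (5 − 4) − 0 = 1, and there is no ∂_4, so H_3 ≅ Z.

(K is a triangulation of the 3-sphere S^3.)

H_3 = Z.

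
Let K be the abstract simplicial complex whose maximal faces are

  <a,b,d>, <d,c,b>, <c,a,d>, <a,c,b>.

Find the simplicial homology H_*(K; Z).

Order the vertices as a < b < c < d. Listing each simplex with vertices in this order, K has dimension 2 with simplices:

  0-simplices (4): a, b, c, d
  1-simplices (6): ab, ac, ad, bc, bd, cd
  2-simplices (4): abc, abd, acd, bcd

giving chain groups C_0 ≅ Z^4, C_1 ≅ Z^6, C_2 ≅ Z^4.

The boundary map ∂_1: C_1 → C_0 sends each edge [p,q] (with p < q) to q − p.
This gives a 4×6 integer matrix of rank 3; reducing to Smith normal form yields diagonal entries (1,1,1).

The boundary map ∂_2: C_2 → C_1 acts by ∂[p,q,r] = [q,r] − [p,r] + [p,q]. For instance
  ∂acd = cd − ad + ac,
  ∂bcd = cd − bd + bc.
The resulting 6×4 matrix has rank 3, and its Smith normal form has invariant factors (1,1,1).

From H_k ≅ ker(∂_k) / im(∂_{k+1}) we obtain:

  H_0: rank C_0 − rank ∂_1 = 4 − 3 = 1, and the invariant factors of ∂_1 are all 1, so H_0 ≅ Z.
  H_1: rank ker ∂_1 − rank ∂_2 = (6 − 3) − 3 = 0, and the invariant factors of ∂_2 are all 1, so H_1 ≅ 0.
  H_2: rank ker ∂_2 − rank ∂_3 = (4 − 3) − 0 = 1, and there is no ∂_3, so H_2 ≅ Z.

H_0 ≅ Z,  H_1 = 0,  H_2 ≅ Z.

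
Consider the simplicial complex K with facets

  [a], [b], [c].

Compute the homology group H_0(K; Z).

Order the vertices as a < b < c. Listing each simplex with vertices in this order, K has dimension 0 with simplices:

  0-simplices (3): a, b, c

so the chain groups are C_0 ≅ Z^3.

Reading off H_k = ker ∂_k / im ∂_{k+1}:

  H_0: rank C_0 − rank ∂_1 = 3 − 0 = 3, and there is no ∂_1, so H_0 ≅ Z^3.

H_0 = Z^3.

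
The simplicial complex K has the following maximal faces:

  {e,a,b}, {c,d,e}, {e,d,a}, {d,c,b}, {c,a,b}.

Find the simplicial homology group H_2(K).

H_2 ≅ 0.

Fix the vertex order a < b < c < d < e and write every simplex with vertices in increasing order. Then dim K = 2 and the simplices of K are:

  0-simplices (5): a, b, c, d, e
  1-simplices (10): ab, ac, ad, ae, bc, bd, be, cd, ce, de
  2-simplices (5): abc, abe, ade, bcd, cde

Hence C_0 ≅ Z^5, C_1 ≅ Z^10, C_2 ≅ Z^5.

The boundary map ∂_1: C_1 → C_0 maps an edge to its endpoints' difference, ∂[p,q] = q − p.
This gives a 5×10 integer matrix of rank 4; reducing to Smith normal form yields diagonal entries (1,1,1,1).

∂_2: C_2 → C_1 acts by ∂[p,q,r] = [q,r] − [p,r] + [p,q]. For instance
  ∂ade = de − ae + ad,
  ∂abe = be − ae + ab.
As a 10×5 matrix over Z this has rank 5, with invariant factors (1,1,1,1,1).

Reading off H_k = ker ∂_k / im ∂_{k+1}:

  H_2: rank ker ∂_2 − rank ∂_3 = (5 − 5) − 0 = 0, and there is no ∂_3, so H_2 ≅ 0.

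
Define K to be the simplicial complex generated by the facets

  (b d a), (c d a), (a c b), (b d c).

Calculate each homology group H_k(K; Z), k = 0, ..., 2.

H_0 = Z,  H_1 = 0,  H_2 = Z.

We work with the vertex ordering a < b < c < d. The simplices of K, each written with vertices in increasing order, are:

  0-simplices (4): a, b, c, d
  1-simplices (6): ab, ac, ad, bc, bd, cd
  2-simplices (4): abc, abd, acd, bcd

giving chain groups C_0 ≅ Z^4, C_1 ≅ Z^6, C_2 ≅ Z^4.

∂_1: C_1 → C_0 sends each edge [p,q] (with p < q) to q − p. For instance
  ∂cd = d − c.
This gives a 4×6 integer matrix of rank 3; reducing to Smith normal form yields diagonal entries (1,1,1).

∂_2: C_2 → C_1 maps a triangle to the signed sum of its edges. For instance
  ∂abc = bc − ac + ab,
  ∂abd = bd − ad + ab.
The resulting 6×4 matrix has rank 3, and its Smith normal form has invariant factors (1,1,1).

Now H_k = ker ∂_k / im ∂_{k+1}, so:

  H_0: rank C_0 − rank ∂_1 = 4 − 3 = 1, and the invariant factors of ∂_1 are all 1, so H_0 ≅ Z.
  H_1: rank ker ∂_1 − rank ∂_2 = (6 − 3) − 3 = 0, and the invariant factors of ∂_2 are all 1, so H_1 ≅ 0.
  H_2: rank ker ∂_2 − rank ∂_3 = (4 − 3) − 0 = 1, and there is no ∂_3, so H_2 ≅ Z.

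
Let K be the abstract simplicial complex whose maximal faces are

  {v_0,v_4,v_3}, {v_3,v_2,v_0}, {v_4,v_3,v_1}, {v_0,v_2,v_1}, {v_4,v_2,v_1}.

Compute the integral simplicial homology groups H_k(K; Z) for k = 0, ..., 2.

H_0 ≅ Z,  H_1 ≅ Z,  H_2 = 0.

K has 5 vertices, 10 edges, 5 triangles.
rank ∂_0 = 0, rank ∂_1 = 4 ⇒ b_0 = 5 − 0 − 4 = 1; all invariant factors of ∂_1 are 1 so no torsion. So H_0 = Z.
rank ∂_1 = 4, rank ∂_2 = 5 ⇒ b_1 = 10 − 4 − 5 = 1; all invariant factors of ∂_2 are 1 so no torsion. So H_1 = Z.
rank ∂_2 = 5, rank ∂_3 = 0 ⇒ b_2 = 5 − 5 − 0 = 0. So H_2 = 0.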